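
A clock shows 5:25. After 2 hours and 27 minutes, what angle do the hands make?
First find the time 2 hours and 27 minutes after 5:25.
Total minutes: 5 x 60 + 25 + 2 x 60 + 27 = 472.
472 mod 720 = 472 minutes = 7:52.
Now compute the angle at 7:52:
Hour hand: 7 x 30 + 52 x 0.5 = 236 degrees
Minute hand: 52 x 6 = 312 degrees
Difference: |236 - 312| = 76 degrees
The angle is 76 degrees

Final answer: 76 degrees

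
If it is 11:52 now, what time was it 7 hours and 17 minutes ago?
Starting time: 11:52 = 712 total minutes past 12:00
Subtracting: 7 hours and 17 minutes = 437 minutes
712 - 437 = 275 minutes
= 4 hours and 35 minutes past 12:00 = 4:35

Final answer: 4:35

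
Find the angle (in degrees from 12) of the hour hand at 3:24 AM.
The hour hand moves 30 degrees per hour and 0.5 degrees per minute.
At 3:24: (3) x 30 + 24 x 0.5 = 90 + 12 = 102 degrees

Final answer: 102 degrees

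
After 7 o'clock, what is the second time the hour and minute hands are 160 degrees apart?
At t minutes past 7:00, the hour hand is at 30 x 7 + 0.5t degrees and the minute hand is at 6t degrees.
The smaller angle between them is 160 degrees when |30H - 5.5t| = 160 or |30H - 5.5t| = 200.
With H = 7, solve 30 x 7 - 5.5t = +/- target for each target:
  t = (30 x 7 - 160) / 5.5 = 9.09
  t = (30 x 7 + 160) / 5.5 = 67.27 (outside (0, 60))
  t = (30 x 7 - 200) / 5.5 = 1.82
  t = (30 x 7 + 200) / 5.5 = 74.55 (outside (0, 60))
Valid solutions in (0, 60): {1.82, 9.09} minutes.
The second occurrence is t = 9.09 minutes.
The hands form a 160-degree angle at 9.09 minutes past 7:00.

Final answer: 9.09 minutes past 7:00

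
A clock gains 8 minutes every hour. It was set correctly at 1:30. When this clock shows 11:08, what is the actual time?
For every 60 true minutes, the faulty clock advances 68 minutes, so 1 faulty-clock minute corresponds to 60/68 true minutes.
From 1:30 to 11:08 on the faulty dial is 578 minutes.
True elapsed: 578 x 60/68 = 510 minutes = 8 hours and 30 minutes.
True time: 1:30 + 8 hours and 30 minutes = 10:00.

Final answer: 10:00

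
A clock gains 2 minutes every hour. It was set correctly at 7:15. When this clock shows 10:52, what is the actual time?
For every 60 true minutes, the faulty clock advances 62 minutes, so 1 faulty-clock minute corresponds to 60/62 true minutes.
From 7:15 to 10:52 on the faulty dial is 217 minutes.
True elapsed: 217 x 60/62 = 210 minutes = 3 hours and 30 minutes.
True time: 7:15 + 3 hours and 30 minutes = 10:45.

Final answer: 10:45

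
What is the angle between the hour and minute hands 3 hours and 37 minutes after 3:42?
First find the time 3 hours and 37 minutes after 3:42.
Total minutes: 3 x 60 + 42 + 3 x 60 + 37 = 439.
439 mod 720 = 439 minutes = 7:19.
Now compute the angle at 7:19:
Hour hand: 7 x 30 + 19 x 0.5 = 219.5 degrees
Minute hand: 19 x 6 = 114 degrees
Difference: |219.5 - 114| = 105.5 degrees
The angle is 105.5 degrees

Final answer: 105.5 degrees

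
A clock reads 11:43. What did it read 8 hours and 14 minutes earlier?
Starting time: 11:43 = 703 total minutes past 12:00
Subtracting: 8 hours and 14 minutes = 494 minutes
703 - 494 = 209 minutes
= 3 hours and 29 minutes past 12:00 = 3:29

Final answer: 3:29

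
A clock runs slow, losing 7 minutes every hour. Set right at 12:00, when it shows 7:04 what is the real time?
For every 60 true minutes, the faulty clock advances 53 minutes, so 1 faulty-clock minute corresponds to 60/53 true minutes.
From 12:00 to 7:04 on the faulty dial is 424 minutes.
True elapsed: 424 x 60/53 = 480 minutes = 8 hours.
True time: 12:00 + 8 hours = 8:00.

Final answer: 8:00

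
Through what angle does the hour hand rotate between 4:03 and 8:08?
The hour hand moves 0.5 degrees per minute.
Time elapsed: 8:08 - 4:03 = 245 minutes
Angular displacement: 245 x 0.5 = 122.5 degrees

Final answer: 122.5 degrees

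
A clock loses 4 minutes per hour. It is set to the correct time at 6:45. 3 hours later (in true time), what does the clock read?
For every 60 true minutes, the faulty clock advances 60 - 4 = 56 minutes.
True elapsed: 3 hours = 180 minutes.
Faulty clock advances: 180 x 56/60 = 168 minutes (drift: 12 minutes behind).
Shown time: 6:45 + 168 minutes = 9:33.

Final answer: 9:33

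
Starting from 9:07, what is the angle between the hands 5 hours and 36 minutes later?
First find the time 5 hours and 36 minutes after 9:07.
Total minutes: 9 x 60 + 7 + 5 x 60 + 36 = 883.
883 mod 720 = 163 minutes = 2:43.
Now compute the angle at 2:43:
Hour hand: 2 x 30 + 43 x 0.5 = 81.5 degrees
Minute hand: 43 x 6 = 258 degrees
Difference: |81.5 - 258| = 176.5 degrees
The angle is 176.5 degrees

Final answer: 176.5 degrees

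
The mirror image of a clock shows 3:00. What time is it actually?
Reflection across the vertical (12-6) axis maps a hand at angle A degrees to (360 - A) degrees, which sends a reading of T minutes past 12:00 to (720 - T) minutes past 12:00.
Mirror reads 3:00 = 180 minutes past 12:00.
Actual time: (720 - 180) mod 720 = 540 minutes = 9:00.

Final answer: 9:00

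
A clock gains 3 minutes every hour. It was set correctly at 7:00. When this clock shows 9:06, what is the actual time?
For every 60 true minutes, the faulty clock advances 63 minutes, so 1 faulty-clock minute corresponds to 60/63 true minutes.
From 7:00 to 9:06 on the faulty dial is 126 minutes.
True elapsed: 126 x 60/63 = 120 minutes = 2 hours.
True time: 7:00 + 2 hours = 9:00.

Final answer: 9:00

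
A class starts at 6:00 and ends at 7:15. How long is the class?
From 6:00 to 7:15:
(7 x 60 + 15) - (6 x 60 + 0) = 435 - 360 = 75 minutes
= 1 hour and 15 minutes

Final answer: 1 hour and 15 minutes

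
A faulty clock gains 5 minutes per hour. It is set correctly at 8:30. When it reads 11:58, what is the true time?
For every 60 true minutes, the faulty clock advances 65 minutes, so 1 faulty-clock minute corresponds to 60/65 true minutes.
From 8:30 to 11:58 on the faulty dial is 208 minutes.
True elapsed: 208 x 60/65 = 192 minutes = 3 hours and 12 minutes.
True time: 8:30 + 3 hours and 12 minutes = 11:42.

Final answer: 11:42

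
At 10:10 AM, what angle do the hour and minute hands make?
Hour hand position: 10 x 30 + 10 x 0.5 = 305 degrees
Minute hand position: 10 x 6 = 60 degrees
Difference: |305 - 60| = 245 degrees
Since 245 > 180, the smaller angle is 360 - 245 = 115 degrees

Final answer: 115 degrees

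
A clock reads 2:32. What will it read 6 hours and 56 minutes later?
Starting time: 2:32
Adding 56 minutes to 32 minutes: 32 + 56 = 88 minutes = 1 hour and 28 minutes
Adding 6 hours: 2 + 6 + 1 (carry) = 9
Final time: 9:28

Final answer: 9:28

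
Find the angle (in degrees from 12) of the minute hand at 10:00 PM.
The minute hand moves 6 degrees per minute.
At 10:00: 0 x 6 = 0 degrees

Final answer: 0 degrees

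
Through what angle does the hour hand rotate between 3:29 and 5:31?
The hour hand moves 0.5 degrees per minute.
Time elapsed: 5:31 - 3:29 = 122 minutes
Angular displacement: 122 x 0.5 = 61 degrees

Final answer: 61 degrees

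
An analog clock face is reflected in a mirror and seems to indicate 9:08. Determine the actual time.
Reflection across the vertical (12-6) axis maps a hand at angle A degrees to (360 - A) degrees, which sends a reading of T minutes past 12:00 to (720 - T) minutes past 12:00.
Mirror reads 9:08 = 548 minutes past 12:00.
Actual time: (720 - 548) mod 720 = 172 minutes = 2:52.

Final answer: 2:52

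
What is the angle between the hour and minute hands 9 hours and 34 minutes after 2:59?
First find the time 9 hours and 34 minutes after 2:59.
Total minutes: 2 x 60 + 59 + 9 x 60 + 34 = 753.
753 mod 720 = 33 minutes = 12:33.
Now compute the angle at 12:33:
Hour hand: 0 x 30 + 33 x 0.5 = 16.5 degrees
Minute hand: 33 x 6 = 198 degrees
Difference: |16.5 - 198| = 181.5 degrees
Smaller angle: 360 - 181.5 = 178.5 degrees

Final answer: 178.5 degrees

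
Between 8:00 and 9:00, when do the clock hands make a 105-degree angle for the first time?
At t minutes past 8:00, the hour hand is at 30 x 8 + 0.5t degrees and the minute hand is at 6t degrees.
The smaller angle between them is 105 degrees when |30H - 5.5t| = 105 or |30H - 5.5t| = 255.
With H = 8, solve 30 x 8 - 5.5t = +/- target for each target:
  t = (30 x 8 - 105) / 5.5 = 24.55
  t = (30 x 8 + 105) / 5.5 = 62.73 (outside (0, 60))
  t = (30 x 8 - 255) / 5.5 = -2.73 (outside (0, 60))
  t = (30 x 8 + 255) / 5.5 = 90 (outside (0, 60))
Valid solutions in (0, 60): {24.55} minutes.
The first occurrence is t = 24.55 minutes.
The hands form a 105-degree angle at 24.55 minutes past 8:00.

Final answer: 24.55 minutes past 8:00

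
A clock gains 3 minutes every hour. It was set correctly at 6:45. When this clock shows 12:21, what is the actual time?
For every 60 true minutes, the faulty clock advances 63 minutes, so 1 faulty-clock minute corresponds to 60/63 true minutes.
From 6:45 to 12:21 on the faulty dial is 336 minutes.
True elapsed: 336 x 60/63 = 320 minutes = 5 hours and 20 minutes.
True time: 6:45 + 5 hours and 20 minutes = 12:05.

Final answer: 12:05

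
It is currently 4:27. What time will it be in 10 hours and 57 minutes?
Starting time: 4:27
Adding 57 minutes to 27 minutes: 27 + 57 = 84 minutes = 1 hour and 24 minutes
Adding 10 hours: 4 + 10 + 1 (carry) = 15 - 12 = 3
Final time: 3:24

Final answer: 3:24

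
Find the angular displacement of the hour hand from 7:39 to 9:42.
The hour hand moves 0.5 degrees per minute.
Time elapsed: 9:42 - 7:39 = 123 minutes
Angular displacement: 123 x 0.5 = 61.5 degrees

Final answer: 61.5 degrees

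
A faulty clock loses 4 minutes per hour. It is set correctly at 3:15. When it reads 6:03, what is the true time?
For every 60 true minutes, the faulty clock advances 56 minutes, so 1 faulty-clock minute corresponds to 60/56 true minutes.
From 3:15 to 6:03 on the faulty dial is 168 minutes.
True elapsed: 168 x 60/56 = 180 minutes = 3 hours.
True time: 3:15 + 3 hours = 6:15.

Final answer: 6:15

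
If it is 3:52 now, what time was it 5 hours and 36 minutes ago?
Starting time: 3:52 = 232 total minutes past 12:00
Subtracting: 5 hours and 36 minutes = 336 minutes
232 - 336 = -104 (negative, add 12 hours = 720) = 616 minutes
= 10 hours and 16 minutes past 12:00 = 10:16

Final answer: 10:16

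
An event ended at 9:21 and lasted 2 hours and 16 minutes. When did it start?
Starting time: 9:21 = 561 total minutes past 12:00
Subtracting: 2 hours and 16 minutes = 136 minutes
561 - 136 = 425 minutes
= 7 hours and 5 minutes past 12:00 = 7:05

Final answer: 7:05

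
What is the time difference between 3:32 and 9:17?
From 3:32 to 9:17:
(9 x 60 + 17) - (3 x 60 + 32) = 557 - 212 = 345 minutes
= 5 hours and 45 minutes

Final answer: 5 hours and 45 minutes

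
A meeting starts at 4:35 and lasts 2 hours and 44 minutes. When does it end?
Starting time: 4:35
Adding 44 minutes to 35 minutes: 35 + 44 = 79 minutes = 1 hour and 19 minutes
Adding 2 hours: 4 + 2 + 1 (carry) = 7
Final time: 7:19

Final answer: 7:19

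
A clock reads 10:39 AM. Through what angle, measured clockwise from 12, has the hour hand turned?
The hour hand moves 30 degrees per hour and 0.5 degrees per minute.
At 10:39: (10) x 30 + 39 x 0.5 = 300 + 19.5 = 319.5 degrees

Final answer: 319.5 degrees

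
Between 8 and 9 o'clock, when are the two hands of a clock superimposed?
The minute hand gains 5.5 degrees per minute on the hour hand.
At 8:00, the hour hand is at 240 degrees and the minute hand is at 0 degrees.
The gap is 240 degrees. Time to close: 240/5.5 = 60 x 8/11 = 43.64 minutes.
The hands overlap at 43.64 minutes past 8:00.

Final answer: 43.64 minutes past 8:00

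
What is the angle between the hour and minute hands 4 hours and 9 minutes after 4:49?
First find the time 4 hours and 9 minutes after 4:49.
Total minutes: 4 x 60 + 49 + 4 x 60 + 9 = 538.
538 mod 720 = 538 minutes = 8:58.
Now compute the angle at 8:58:
Hour hand: 8 x 30 + 58 x 0.5 = 269 degrees
Minute hand: 58 x 6 = 348 degrees
Difference: |269 - 348| = 79 degrees
The angle is 79 degrees

Final answer: 79 degrees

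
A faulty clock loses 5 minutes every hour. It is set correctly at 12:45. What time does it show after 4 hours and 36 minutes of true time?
For every 60 true minutes, the faulty clock advances 60 - 5 = 55 minutes.
True elapsed: 4 hours and 36 minutes = 276 minutes.
Faulty clock advances: 276 x 55/60 = 253 minutes (drift: 23 minutes behind).
Shown time: 12:45 + 253 minutes = 4:58.

Final answer: 4:58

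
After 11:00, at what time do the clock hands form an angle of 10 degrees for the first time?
At t minutes past 11:00, the hour hand is at 30 x 11 + 0.5t degrees and the minute hand is at 6t degrees.
The smaller angle between them is 10 degrees when |30H - 5.5t| = 10 or |30H - 5.5t| = 350.
With H = 11, solve 30 x 11 - 5.5t = +/- target for each target:
  t = (30 x 11 - 10) / 5.5 = 58.18
  t = (30 x 11 + 10) / 5.5 = 61.82 (outside (0, 60))
  t = (30 x 11 - 350) / 5.5 = -3.64 (outside (0, 60))
  t = (30 x 11 + 350) / 5.5 = 123.64 (outside (0, 60))
Valid solutions in (0, 60): {58.18} minutes.
The first occurrence is t = 58.18 minutes.
The hands form a 10-degree angle at 58.18 minutes past 11:00.

Final answer: 58.18 minutes past 11:00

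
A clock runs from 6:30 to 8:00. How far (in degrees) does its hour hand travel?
The hour hand moves 0.5 degrees per minute.
Time elapsed: 8:00 - 6:30 = 90 minutes
Angular displacement: 90 x 0.5 = 45 degrees

Final answer: 45 degrees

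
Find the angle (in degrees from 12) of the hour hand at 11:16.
The hour hand moves 30 degrees per hour and 0.5 degrees per minute.
At 11:16: (11) x 30 + 16 x 0.5 = 330 + 8 = 338 degrees

Final answer: 338 degrees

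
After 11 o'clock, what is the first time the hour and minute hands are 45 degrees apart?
At t minutes past 11:00, the hour hand is at 30 x 11 + 0.5t degrees and the minute hand is at 6t degrees.
The smaller angle between them is 45 degrees when |30H - 5.5t| = 45 or |30H - 5.5t| = 315.
With H = 11, solve 30 x 11 - 5.5t = +/- target for each target:
  t = (30 x 11 - 45) / 5.5 = 51.82
  t = (30 x 11 + 45) / 5.5 = 68.18 (outside (0, 60))
  t = (30 x 11 - 315) / 5.5 = 2.73
  t = (30 x 11 + 315) / 5.5 = 117.27 (outside (0, 60))
Valid solutions in (0, 60): {2.73, 51.82} minutes.
The first occurrence is t = 2.73 minutes.
The hands form a 45-degree angle at 2.73 minutes past 11:00.

Final answer: 2.73 minutes past 11:00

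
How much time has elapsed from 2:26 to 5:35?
From 2:26 to 5:35:
(5 x 60 + 35) - (2 x 60 + 26) = 335 - 146 = 189 minutes
= 3 hours and 9 minutes

Final answer: 3 hours and 9 minutes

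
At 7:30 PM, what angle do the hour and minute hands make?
Hour hand position: 7 x 30 + 30 x 0.5 = 225 degrees
Minute hand position: 30 x 6 = 180 degrees
Difference: |225 - 180| = 45 degrees
The angle between the hands is 45 degrees

Final answer: 45 degrees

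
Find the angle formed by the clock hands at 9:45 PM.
Hour hand position: 9 x 30 + 45 x 0.5 = 292.5 degrees
Minute hand position: 45 x 6 = 270 degrees
Difference: |292.5 - 270| = 22.5 degrees
The angle between the hands is 22.5 degrees

Final answer: 22.5 degrees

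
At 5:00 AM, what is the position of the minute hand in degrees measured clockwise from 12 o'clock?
The minute hand moves 6 degrees per minute.
At 5:00: 0 x 6 = 0 degrees

Final answer: 0 degrees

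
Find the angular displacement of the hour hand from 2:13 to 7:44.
The hour hand moves 0.5 degrees per minute.
Time elapsed: 7:44 - 2:13 = 331 minutes
Angular displacement: 331 x 0.5 = 165.5 degrees

Final answer: 165.5 degrees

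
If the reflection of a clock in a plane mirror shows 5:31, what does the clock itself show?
Reflection across the vertical (12-6) axis maps a hand at angle A degrees to (360 - A) degrees, which sends a reading of T minutes past 12:00 to (720 - T) minutes past 12:00.
Mirror reads 5:31 = 331 minutes past 12:00.
Actual time: (720 - 331) mod 720 = 389 minutes = 6:29.

Final answer: 6:29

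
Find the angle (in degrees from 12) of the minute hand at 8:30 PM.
The minute hand moves 6 degrees per minute.
At 8:30: 30 x 6 = 180 degrees

Final answer: 180 degrees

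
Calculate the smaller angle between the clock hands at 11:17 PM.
Hour hand position: 11 x 30 + 17 x 0.5 = 338.5 degrees
Minute hand position: 17 x 6 = 102 degrees
Difference: |338.5 - 102| = 236.5 degrees
Since 236.5 > 180, the smaller angle is 360 - 236.5 = 123.5 degrees

Final answer: 123.5 degrees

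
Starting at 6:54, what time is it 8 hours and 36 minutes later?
Starting time: 6:54
Adding 36 minutes to 54 minutes: 54 + 36 = 90 minutes = 1 hour and 30 minutes
Adding 8 hours: 6 + 8 + 1 (carry) = 15 - 12 = 3
Final time: 3:30

Final answer: 3:30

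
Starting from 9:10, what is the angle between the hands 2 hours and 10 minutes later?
First find the time 2 hours and 10 minutes after 9:10.
Total minutes: 9 x 60 + 10 + 2 x 60 + 10 = 680.
680 mod 720 = 680 minutes = 11:20.
Now compute the angle at 11:20:
Hour hand: 11 x 30 + 20 x 0.5 = 340 degrees
Minute hand: 20 x 6 = 120 degrees
Difference: |340 - 120| = 220 degrees
Smaller angle: 360 - 220 = 140 degrees

Final answer: 140 degrees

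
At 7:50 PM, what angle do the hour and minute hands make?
Hour hand position: 7 x 30 + 50 x 0.5 = 235 degrees
Minute hand position: 50 x 6 = 300 degrees
Difference: |235 - 300| = 65 degrees
The angle between the hands is 65 degrees

Final answer: 65 degrees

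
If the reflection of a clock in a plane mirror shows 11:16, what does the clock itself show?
Reflection across the vertical (12-6) axis maps a hand at angle A degrees to (360 - A) degrees, which sends a reading of T minutes past 12:00 to (720 - T) minutes past 12:00.
Mirror reads 11:16 = 676 minutes past 12:00.
Actual time: (720 - 676) mod 720 = 44 minutes = 12:44.

Final answer: 12:44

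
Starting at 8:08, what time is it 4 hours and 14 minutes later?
Starting time: 8:08
Adding 14 minutes to 8 minutes: 8 + 14 = 22 minutes
Adding 4 hours: 8 + 4 = 12
Final time: 12:22

Final answer: 12:22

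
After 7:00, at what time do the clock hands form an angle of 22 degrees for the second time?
At t minutes past 7:00, the hour hand is at 30 x 7 + 0.5t degrees and the minute hand is at 6t degrees.
The smaller angle between them is 22 degrees when |30H - 5.5t| = 22 or |30H - 5.5t| = 338.
With H = 7, solve 30 x 7 - 5.5t = +/- target for each target:
  t = (30 x 7 - 22) / 5.5 = 34.18
  t = (30 x 7 + 22) / 5.5 = 42.18
  t = (30 x 7 - 338) / 5.5 = -23.27 (outside (0, 60))
  t = (30 x 7 + 338) / 5.5 = 99.64 (outside (0, 60))
Valid solutions in (0, 60): {34.18, 42.18} minutes.
The second occurrence is t = 42.18 minutes.
The hands form a 22-degree angle at 42.18 minutes past 7:00.

Final answer: 42.18 minutes past 7:00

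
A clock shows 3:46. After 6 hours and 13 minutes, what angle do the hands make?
First find the time 6 hours and 13 minutes after 3:46.
Total minutes: 3 x 60 + 46 + 6 x 60 + 13 = 599.
599 mod 720 = 599 minutes = 9:59.
Now compute the angle at 9:59:
Hour hand: 9 x 30 + 59 x 0.5 = 299.5 degrees
Minute hand: 59 x 6 = 354 degrees
Difference: |299.5 - 354| = 54.5 degrees
The angle is 54.5 degrees

Final answer: 54.5 degrees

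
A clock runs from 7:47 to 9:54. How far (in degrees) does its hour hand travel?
The hour hand moves 0.5 degrees per minute.
Time elapsed: 9:54 - 7:47 = 127 minutes
Angular displacement: 127 x 0.5 = 63.5 degrees

Final answer: 63.5 degrees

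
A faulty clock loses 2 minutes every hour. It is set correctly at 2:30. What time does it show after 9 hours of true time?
For every 60 true minutes, the faulty clock advances 60 - 2 = 58 minutes.
True elapsed: 9 hours = 540 minutes.
Faulty clock advances: 540 x 58/60 = 522 minutes (drift: 18 minutes behind).
Shown time: 2:30 + 522 minutes = 11:12.

Final answer: 11:12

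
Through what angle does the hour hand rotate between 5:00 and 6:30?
The hour hand moves 0.5 degrees per minute.
Time elapsed: 6:30 - 5:00 = 90 minutes
Angular displacement: 90 x 0.5 = 45 degrees

Final answer: 45 degrees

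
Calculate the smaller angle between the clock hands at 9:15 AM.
Hour hand position: 9 x 30 + 15 x 0.5 = 277.5 degrees
Minute hand position: 15 x 6 = 90 degrees
Difference: |277.5 - 90| = 187.5 degrees
Since 187.5 > 180, the smaller angle is 360 - 187.5 = 172.5 degrees

Final answer: 172.5 degrees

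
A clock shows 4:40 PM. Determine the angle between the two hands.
Hour hand position: 4 x 30 + 40 x 0.5 = 140 degrees
Minute hand position: 40 x 6 = 240 degrees
Difference: |140 - 240| = 100 degrees
The angle between the hands is 100 degrees

Final answer: 100 degrees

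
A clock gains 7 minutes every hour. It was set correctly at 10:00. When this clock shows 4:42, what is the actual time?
For every 60 true minutes, the faulty clock advances 67 minutes, so 1 faulty-clock minute corresponds to 60/67 true minutes.
From 10:00 to 4:42 on the faulty dial is 402 minutes.
True elapsed: 402 x 60/67 = 360 minutes = 6 hours.
True time: 10:00 + 6 hours = 4:00.

Final answer: 4:00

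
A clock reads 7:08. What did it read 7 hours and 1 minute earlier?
Starting time: 7:08 = 428 total minutes past 12:00
Subtracting: 7 hours and 1 minute = 421 minutes
428 - 421 = 7 minutes
= 7 minutes past 12:00 = 12:07

Final answer: 12:07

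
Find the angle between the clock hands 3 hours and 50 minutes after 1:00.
First find the time 3 hours and 50 minutes after 1:00.
Total minutes: 1 x 60 + 0 + 3 x 60 + 50 = 290.
290 mod 720 = 290 minutes = 4:50.
Now compute the angle at 4:50:
Hour hand: 4 x 30 + 50 x 0.5 = 145 degrees
Minute hand: 50 x 6 = 300 degrees
Difference: |145 - 300| = 155 degrees
The angle is 155 degrees

Final answer: 155 degrees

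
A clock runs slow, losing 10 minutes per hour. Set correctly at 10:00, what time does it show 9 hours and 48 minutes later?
For every 60 true minutes, the faulty clock advances 60 - 10 = 50 minutes.
True elapsed: 9 hours and 48 minutes = 588 minutes.
Faulty clock advances: 588 x 50/60 = 490 minutes (drift: 98 minutes behind).
Shown time: 10:00 + 490 minutes = 6:10.

Final answer: 6:10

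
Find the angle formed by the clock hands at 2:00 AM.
Hour hand position: 2 x 30 + 0 x 0.5 = 60 degrees
Minute hand position: 0 x 6 = 0 degrees
Difference: |60 - 0| = 60 degrees
The angle between the hands is 60 degrees

Final answer: 60 degrees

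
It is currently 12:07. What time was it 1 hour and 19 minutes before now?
Starting time: 12:07 = 7 total minutes past 12:00
Subtracting: 1 hour and 19 minutes = 79 minutes
7 - 79 = -72 (negative, add 12 hours = 720) = 648 minutes
= 10 hours and 48 minutes past 12:00 = 10:48

Final answer: 10:48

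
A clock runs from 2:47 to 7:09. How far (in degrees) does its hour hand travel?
The hour hand moves 0.5 degrees per minute.
Time elapsed: 7:09 - 2:47 = 262 minutes
Angular displacement: 262 x 0.5 = 131 degrees

Final answer: 131 degrees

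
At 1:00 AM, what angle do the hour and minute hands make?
Hour hand position: 1 x 30 + 0 x 0.5 = 30 degrees
Minute hand position: 0 x 6 = 0 degrees
Difference: |30 - 0| = 30 degrees
The angle between the hands is 30 degrees

Final answer: 30 degrees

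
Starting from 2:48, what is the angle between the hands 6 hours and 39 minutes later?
First find the time 6 hours and 39 minutes after 2:48.
Total minutes: 2 x 60 + 48 + 6 x 60 + 39 = 567.
567 mod 720 = 567 minutes = 9:27.
Now compute the angle at 9:27:
Hour hand: 9 x 30 + 27 x 0.5 = 283.5 degrees
Minute hand: 27 x 6 = 162 degrees
Difference: |283.5 - 162| = 121.5 degrees
The angle is 121.5 degrees

Final answer: 121.5 degrees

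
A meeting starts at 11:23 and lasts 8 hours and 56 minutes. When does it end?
Starting time: 11:23
Adding 56 minutes to 23 minutes: 23 + 56 = 79 minutes = 1 hour and 19 minutes
Adding 8 hours: 11 + 8 + 1 (carry) = 20 - 12 = 8
Final time: 8:19

Final answer: 8:19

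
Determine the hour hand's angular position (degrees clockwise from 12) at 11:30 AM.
The hour hand moves 30 degrees per hour and 0.5 degrees per minute.
At 11:30: (11) x 30 + 30 x 0.5 = 330 + 15 = 345 degrees

Final answer: 345 degrees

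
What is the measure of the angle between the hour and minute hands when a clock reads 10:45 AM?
Hour hand position: 10 x 30 + 45 x 0.5 = 322.5 degrees
Minute hand position: 45 x 6 = 270 degrees
Difference: |322.5 - 270| = 52.5 degrees
The angle between the hands is 52.5 degrees

Final answer: 52.5 degrees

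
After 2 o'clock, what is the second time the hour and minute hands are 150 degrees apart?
At t minutes past 2:00, the hour hand is at 30 x 2 + 0.5t degrees and the minute hand is at 6t degrees.
The smaller angle between them is 150 degrees when |30H - 5.5t| = 150 or |30H - 5.5t| = 210.
With H = 2, solve 30 x 2 - 5.5t = +/- target for each target:
  t = (30 x 2 - 150) / 5.5 = -16.36 (outside (0, 60))
  t = (30 x 2 + 150) / 5.5 = 38.18
  t = (30 x 2 - 210) / 5.5 = -27.27 (outside (0, 60))
  t = (30 x 2 + 210) / 5.5 = 49.09
Valid solutions in (0, 60): {38.18, 49.09} minutes.
The second occurrence is t = 49.09 minutes.
The hands form a 150-degree angle at 49.09 minutes past 2:00.

Final answer: 49.09 minutes past 2:00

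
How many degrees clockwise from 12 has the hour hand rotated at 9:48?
The hour hand moves 30 degrees per hour and 0.5 degrees per minute.
At 9:48: (9) x 30 + 48 x 0.5 = 270 + 24 = 294 degrees

Final answer: 294 degrees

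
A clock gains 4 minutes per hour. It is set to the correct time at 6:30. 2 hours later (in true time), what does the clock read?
For every 60 true minutes, the faulty clock advances 60 + 4 = 64 minutes.
True elapsed: 2 hours = 120 minutes.
Faulty clock advances: 120 x 64/60 = 128 minutes (drift: 8 minutes ahead).
Shown time: 6:30 + 128 minutes = 8:38.

Final answer: 8:38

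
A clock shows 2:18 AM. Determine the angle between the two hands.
Hour hand position: 2 x 30 + 18 x 0.5 = 69 degrees
Minute hand position: 18 x 6 = 108 degrees
Difference: |69 - 108| = 39 degrees
The angle between the hands is 39 degrees

Final answer: 39 degrees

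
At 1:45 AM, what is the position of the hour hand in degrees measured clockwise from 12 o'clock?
The hour hand moves 30 degrees per hour and 0.5 degrees per minute.
At 1:45: (1) x 30 + 45 x 0.5 = 30 + 22.5 = 52.5 degrees

Final answer: 52.5 degrees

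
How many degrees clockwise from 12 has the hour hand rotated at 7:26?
The hour hand moves 30 degrees per hour and 0.5 degrees per minute.
At 7:26: (7) x 30 + 26 x 0.5 = 210 + 13 = 223 degrees

Final answer: 223 degrees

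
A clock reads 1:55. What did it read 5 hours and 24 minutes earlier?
Starting time: 1:55 = 115 total minutes past 12:00
Subtracting: 5 hours and 24 minutes = 324 minutes
115 - 324 = -209 (negative, add 12 hours = 720) = 511 minutes
= 8 hours and 31 minutes past 12:00 = 8:31

Final answer: 8:31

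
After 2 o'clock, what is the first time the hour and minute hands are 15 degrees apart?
At t minutes past 2:00, the hour hand is at 30 x 2 + 0.5t degrees and the minute hand is at 6t degrees.
The smaller angle between them is 15 degrees when |30H - 5.5t| = 15 or |30H - 5.5t| = 345.
With H = 2, solve 30 x 2 - 5.5t = +/- target for each target:
  t = (30 x 2 - 15) / 5.5 = 8.18
  t = (30 x 2 + 15) / 5.5 = 13.64
  t = (30 x 2 - 345) / 5.5 = -51.82 (outside (0, 60))
  t = (30 x 2 + 345) / 5.5 = 73.64 (outside (0, 60))
Valid solutions in (0, 60): {8.18, 13.64} minutes.
The first occurrence is t = 8.18 minutes.
The hands form a 15-degree angle at 8.18 minutes past 2:00.

Final answer: 8.18 minutes past 2:00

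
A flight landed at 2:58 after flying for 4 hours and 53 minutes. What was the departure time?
Starting time: 2:58 = 178 total minutes past 12:00
Subtracting: 4 hours and 53 minutes = 293 minutes
178 - 293 = -115 (negative, add 12 hours = 720) = 605 minutes
= 10 hours and 5 minutes past 12:00 = 10:05

Final answer: 10:05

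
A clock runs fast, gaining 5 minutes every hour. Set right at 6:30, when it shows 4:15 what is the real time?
For every 60 true minutes, the faulty clock advances 65 minutes, so 1 faulty-clock minute corresponds to 60/65 true minutes.
From 6:30 to 4:15 on the faulty dial is 585 minutes.
True elapsed: 585 x 60/65 = 540 minutes = 9 hours.
True time: 6:30 + 9 hours = 3:30.

Final answer: 3:30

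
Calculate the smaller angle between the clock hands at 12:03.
Hour hand position: 0 x 30 + 3 x 0.5 = 1.5 degrees
Minute hand position: 3 x 6 = 18 degrees
Difference: |1.5 - 18| = 16.5 degrees
The angle between the hands is 16.5 degrees

Final answer: 16.5 degrees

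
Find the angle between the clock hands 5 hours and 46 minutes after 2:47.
First find the time 5 hours and 46 minutes after 2:47.
Total minutes: 2 x 60 + 47 + 5 x 60 + 46 = 513.
513 mod 720 = 513 minutes = 8:33.
Now compute the angle at 8:33:
Hour hand: 8 x 30 + 33 x 0.5 = 256.5 degrees
Minute hand: 33 x 6 = 198 degrees
Difference: |256.5 - 198| = 58.5 degrees
The angle is 58.5 degrees

Final answer: 58.5 degrees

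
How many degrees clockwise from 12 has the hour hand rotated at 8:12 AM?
The hour hand moves 30 degrees per hour and 0.5 degrees per minute.
At 8:12: (8) x 30 + 12 x 0.5 = 240 + 6 = 246 degrees

Final answer: 246 degrees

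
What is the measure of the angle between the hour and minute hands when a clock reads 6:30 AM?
Hour hand position: 6 x 30 + 30 x 0.5 = 195 degrees
Minute hand position: 30 x 6 = 180 degrees
Difference: |195 - 180| = 15 degrees
The angle between the hands is 15 degrees

Final answer: 15 degrees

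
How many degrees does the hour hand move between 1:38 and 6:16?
The hour hand moves 0.5 degrees per minute.
Time elapsed: 6:16 - 1:38 = 278 minutes
Angular displacement: 278 x 0.5 = 139 degrees

Final answer: 139 degrees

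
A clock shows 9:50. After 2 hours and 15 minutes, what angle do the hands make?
First find the time 2 hours and 15 minutes after 9:50.
Total minutes: 9 x 60 + 50 + 2 x 60 + 15 = 725.
725 mod 720 = 5 minutes = 12:05.
Now compute the angle at 12:05:
Hour hand: 0 x 30 + 5 x 0.5 = 2.5 degrees
Minute hand: 5 x 6 = 30 degrees
Difference: |2.5 - 30| = 27.5 degrees
The angle is 27.5 degrees

Final answer: 27.5 degrees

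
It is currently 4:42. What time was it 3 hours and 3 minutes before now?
Starting time: 4:42 = 282 total minutes past 12:00
Subtracting: 3 hours and 3 minutes = 183 minutes
282 - 183 = 99 minutes
= 1 hour and 39 minutes past 12:00 = 1:39

Final answer: 1:39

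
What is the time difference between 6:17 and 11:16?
From 6:17 to 11:16:
(11 x 60 + 16) - (6 x 60 + 17) = 676 - 377 = 299 minutes
= 4 hours and 59 minutes

Final answer: 4 hours and 59 minutes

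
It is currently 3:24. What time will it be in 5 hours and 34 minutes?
Starting time: 3:24
Adding 34 minutes to 24 minutes: 24 + 34 = 58 minutes
Adding 5 hours: 3 + 5 = 8
Final time: 8:58

Final answer: 8:58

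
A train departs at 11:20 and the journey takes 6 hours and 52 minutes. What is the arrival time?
Starting time: 11:20
Adding 52 minutes to 20 minutes: 20 + 52 = 72 minutes = 1 hour and 12 minutes
Adding 6 hours: 11 + 6 + 1 (carry) = 18 - 12 = 6
Final time: 6:12

Final answer: 6:12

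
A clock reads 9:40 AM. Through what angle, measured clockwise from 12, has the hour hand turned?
The hour hand moves 30 degrees per hour and 0.5 degrees per minute.
At 9:40: (9) x 30 + 40 x 0.5 = 270 + 20 = 290 degrees

Final answer: 290 degrees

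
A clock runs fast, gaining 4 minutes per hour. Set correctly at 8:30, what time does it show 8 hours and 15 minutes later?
For every 60 true minutes, the faulty clock advances 60 + 4 = 64 minutes.
True elapsed: 8 hours and 15 minutes = 495 minutes.
Faulty clock advances: 495 x 64/60 = 528 minutes (drift: 33 minutes ahead).
Shown time: 8:30 + 528 minutes = 5:18.

Final answer: 5:18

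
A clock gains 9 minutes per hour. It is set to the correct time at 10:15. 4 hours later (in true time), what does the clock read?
For every 60 true minutes, the faulty clock advances 60 + 9 = 69 minutes.
True elapsed: 4 hours = 240 minutes.
Faulty clock advances: 240 x 69/60 = 276 minutes (drift: 36 minutes ahead).
Shown time: 10:15 + 276 minutes = 2:51.

Final answer: 2:51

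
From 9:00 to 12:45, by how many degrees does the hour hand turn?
The hour hand moves 0.5 degrees per minute.
Time elapsed: 12:45 - 9:00 = 225 minutes
Angular displacement: 225 x 0.5 = 112.5 degrees

Final answer: 112.5 degrees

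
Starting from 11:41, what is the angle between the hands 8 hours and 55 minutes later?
First find the time 8 hours and 55 minutes after 11:41.
Total minutes: 11 x 60 + 41 + 8 x 60 + 55 = 1236.
1236 mod 720 = 516 minutes = 8:36.
Now compute the angle at 8:36:
Hour hand: 8 x 30 + 36 x 0.5 = 258 degrees
Minute hand: 36 x 6 = 216 degrees
Difference: |258 - 216| = 42 degrees
The angle is 42 degrees

Final answer: 42 degrees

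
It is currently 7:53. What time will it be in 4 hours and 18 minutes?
Starting time: 7:53
Adding 18 minutes to 53 minutes: 53 + 18 = 71 minutes = 1 hour and 11 minutes
Adding 4 hours: 7 + 4 + 1 (carry) = 12
Final time: 12:11

Final answer: 12:11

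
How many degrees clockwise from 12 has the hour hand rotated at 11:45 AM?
The hour hand moves 30 degrees per hour and 0.5 degrees per minute.
At 11:45: (11) x 30 + 45 x 0.5 = 330 + 22.5 = 352.5 degrees

Final answer: 352.5 degrees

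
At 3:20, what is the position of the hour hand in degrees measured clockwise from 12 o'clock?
The hour hand moves 30 degrees per hour and 0.5 degrees per minute.
At 3:20: (3) x 30 + 20 x 0.5 = 90 + 10 = 100 degrees

Final answer: 100 degrees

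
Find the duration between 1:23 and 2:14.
From 1:23 to 2:14:
(2 x 60 + 14) - (1 x 60 + 23) = 134 - 83 = 51 minutes
= 51 minutes

Final answer: 51 minutes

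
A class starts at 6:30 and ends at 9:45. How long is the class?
From 6:30 to 9:45:
(9 x 60 + 45) - (6 x 60 + 30) = 585 - 390 = 195 minutes
= 3 hours and 15 minutes

Final answer: 3 hours and 15 minutes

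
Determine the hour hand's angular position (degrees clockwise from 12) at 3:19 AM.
The hour hand moves 30 degrees per hour and 0.5 degrees per minute.
At 3:19: (3) x 30 + 19 x 0.5 = 90 + 9.5 = 99.5 degrees

Final answer: 99.5 degrees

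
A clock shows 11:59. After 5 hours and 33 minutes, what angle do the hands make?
First find the time 5 hours and 33 minutes after 11:59.
Total minutes: 11 x 60 + 59 + 5 x 60 + 33 = 1052.
1052 mod 720 = 332 minutes = 5:32.
Now compute the angle at 5:32:
Hour hand: 5 x 30 + 32 x 0.5 = 166 degrees
Minute hand: 32 x 6 = 192 degrees
Difference: |166 - 192| = 26 degrees
The angle is 26 degrees

Final answer: 26 degrees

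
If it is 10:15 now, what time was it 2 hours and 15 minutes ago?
Starting time: 10:15 = 615 total minutes past 12:00
Subtracting: 2 hours and 15 minutes = 135 minutes
615 - 135 = 480 minutes
= 8 hours past 12:00 = 8:00

Final answer: 8:00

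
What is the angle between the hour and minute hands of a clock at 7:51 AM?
Hour hand position: 7 x 30 + 51 x 0.5 = 235.5 degrees
Minute hand position: 51 x 6 = 306 degrees
Difference: |235.5 - 306| = 70.5 degrees
The angle between the hands is 70.5 degrees

Final answer: 70.5 degrees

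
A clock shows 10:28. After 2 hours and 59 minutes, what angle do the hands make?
First find the time 2 hours and 59 minutes after 10:28.
Total minutes: 10 x 60 + 28 + 2 x 60 + 59 = 807.
807 mod 720 = 87 minutes = 1:27.
Now compute the angle at 1:27:
Hour hand: 1 x 30 + 27 x 0.5 = 43.5 degrees
Minute hand: 27 x 6 = 162 degrees
Difference: |43.5 - 162| = 118.5 degrees
The angle is 118.5 degrees

Final answer: 118.5 degrees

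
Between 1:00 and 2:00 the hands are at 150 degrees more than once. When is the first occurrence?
At t minutes past 1:00, the hour hand is at 30 x 1 + 0.5t degrees and the minute hand is at 6t degrees.
The smaller angle between them is 150 degrees when |30H - 5.5t| = 150 or |30H - 5.5t| = 210.
With H = 1, solve 30 x 1 - 5.5t = +/- target for each target:
  t = (30 x 1 - 150) / 5.5 = -21.82 (outside (0, 60))
  t = (30 x 1 + 150) / 5.5 = 32.73
  t = (30 x 1 - 210) / 5.5 = -32.73 (outside (0, 60))
  t = (30 x 1 + 210) / 5.5 = 43.64
Valid solutions in (0, 60): {32.73, 43.64} minutes.
The first occurrence is t = 32.73 minutes.
The hands form a 150-degree angle at 32.73 minutes past 1:00.

Final answer: 32.73 minutes past 1:00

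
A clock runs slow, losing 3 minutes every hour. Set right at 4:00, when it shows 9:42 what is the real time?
For every 60 true minutes, the faulty clock advances 57 minutes, so 1 faulty-clock minute corresponds to 60/57 true minutes.
From 4:00 to 9:42 on the faulty dial is 342 minutes.
True elapsed: 342 x 60/57 = 360 minutes = 6 hours.
True time: 4:00 + 6 hours = 10:00.

Final answer: 10:00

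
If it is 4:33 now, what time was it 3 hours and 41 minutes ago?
Starting time: 4:33 = 273 total minutes past 12:00
Subtracting: 3 hours and 41 minutes = 221 minutes
273 - 221 = 52 minutes
= 52 minutes past 12:00 = 12:52

Final answer: 12:52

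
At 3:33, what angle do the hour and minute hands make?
Hour hand position: 3 x 30 + 33 x 0.5 = 106.5 degrees
Minute hand position: 33 x 6 = 198 degrees
Difference: |106.5 - 198| = 91.5 degrees
The angle between the hands is 91.5 degrees

Final answer: 91.5 degrees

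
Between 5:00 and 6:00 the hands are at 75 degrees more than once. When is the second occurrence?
At t minutes past 5:00, the hour hand is at 30 x 5 + 0.5t degrees and the minute hand is at 6t degrees.
The smaller angle between them is 75 degrees when |30H - 5.5t| = 75 or |30H - 5.5t| = 285.
With H = 5, solve 30 x 5 - 5.5t = +/- target for each target:
  t = (30 x 5 - 75) / 5.5 = 13.64
  t = (30 x 5 + 75) / 5.5 = 40.91
  t = (30 x 5 - 285) / 5.5 = -24.55 (outside (0, 60))
  t = (30 x 5 + 285) / 5.5 = 79.09 (outside (0, 60))
Valid solutions in (0, 60): {13.64, 40.91} minutes.
The second occurrence is t = 40.91 minutes.
The hands form a 75-degree angle at 40.91 minutes past 5:00.

Final answer: 40.91 minutes past 5:00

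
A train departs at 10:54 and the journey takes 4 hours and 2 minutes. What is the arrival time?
Starting time: 10:54
Adding 2 minutes to 54 minutes: 54 + 2 = 56 minutes
Adding 4 hours: 10 + 4 = 14 - 12 = 2
Final time: 2:56

Final answer: 2:56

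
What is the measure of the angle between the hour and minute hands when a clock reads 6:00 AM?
Hour hand position: 6 x 30 + 0 x 0.5 = 180 degrees
Minute hand position: 0 x 6 = 0 degrees
Difference: |180 - 0| = 180 degrees
The angle between the hands is 180 degrees

Final answer: 180 degrees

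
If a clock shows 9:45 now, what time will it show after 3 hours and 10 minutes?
Starting time: 9:45
Adding 10 minutes to 45 minutes: 45 + 10 = 55 minutes
Adding 3 hours: 9 + 3 = 12
Final time: 12:55

Final answer: 12:55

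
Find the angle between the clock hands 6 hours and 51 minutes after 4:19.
First find the time 6 hours and 51 minutes after 4:19.
Total minutes: 4 x 60 + 19 + 6 x 60 + 51 = 670.
670 mod 720 = 670 minutes = 11:10.
Now compute the angle at 11:10:
Hour hand: 11 x 30 + 10 x 0.5 = 335 degrees
Minute hand: 10 x 6 = 60 degrees
Difference: |335 - 60| = 275 degrees
Smaller angle: 360 - 275 = 85 degrees

Final answer: 85 degrees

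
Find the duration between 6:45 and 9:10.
From 6:45 to 9:10:
(9 x 60 + 10) - (6 x 60 + 45) = 550 - 405 = 145 minutes
= 2 hours and 25 minutes

Final answer: 2 hours and 25 minutes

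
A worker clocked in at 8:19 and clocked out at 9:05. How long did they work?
From 8:19 to 9:05:
(9 x 60 + 5) - (8 x 60 + 19) = 545 - 499 = 46 minutes
= 46 minutes

Final answer: 46 minutes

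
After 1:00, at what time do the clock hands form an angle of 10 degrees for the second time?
At t minutes past 1:00, the hour hand is at 30 x 1 + 0.5t degrees and the minute hand is at 6t degrees.
The smaller angle between them is 10 degrees when |30H - 5.5t| = 10 or |30H - 5.5t| = 350.
With H = 1, solve 30 x 1 - 5.5t = +/- target for each target:
  t = (30 x 1 - 10) / 5.5 = 3.64
  t = (30 x 1 + 10) / 5.5 = 7.27
  t = (30 x 1 - 350) / 5.5 = -58.18 (outside (0, 60))
  t = (30 x 1 + 350) / 5.5 = 69.09 (outside (0, 60))
Valid solutions in (0, 60): {3.64, 7.27} minutes.
The second occurrence is t = 7.27 minutes.
The hands form a 10-degree angle at 7.27 minutes past 1:00.

Final answer: 7.27 minutes past 1:00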